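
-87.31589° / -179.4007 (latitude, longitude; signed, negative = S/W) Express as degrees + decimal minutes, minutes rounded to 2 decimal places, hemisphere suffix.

87° 18.95′ S, 179° 24.04′ W

Latitude is negative → S; |value| = 87.315890
Lat: 87° + 0.315890 × 60 = 87° 18.9534′
Longitude is negative → W; |value| = 179.400700
λ: minutes = (179.400700 − 179) × 60 = 24.0420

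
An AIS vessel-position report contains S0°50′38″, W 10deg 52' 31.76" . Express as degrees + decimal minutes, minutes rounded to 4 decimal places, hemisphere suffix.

0° 50.6333′ S, 10° 52.5293′ W

φ: 50 + 38/60 = 50.633333′
λ: 52 + 31.76/60 = 52.529333′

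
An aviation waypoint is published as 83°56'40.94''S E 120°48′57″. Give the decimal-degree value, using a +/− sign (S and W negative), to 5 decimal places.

Latitude: 83° + 56/60 + 40.94/3600 = 83 + 0.933333 + 0.011372 = 83.944706
S ⇒ negate
λ: 120° + 48/60 + 57/3600 = 120 + 0.800000 + 0.015833 = 120.815833
E ⇒ keep positive

-83.94471, 120.81583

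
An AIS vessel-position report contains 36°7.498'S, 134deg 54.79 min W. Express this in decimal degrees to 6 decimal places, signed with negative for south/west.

-36.124967, -134.913167

Latitude: 36 + 7.498/60 = 36.1249667
S → negative
Lon: 134 + 54.79/60 = 134.9131667
W → negative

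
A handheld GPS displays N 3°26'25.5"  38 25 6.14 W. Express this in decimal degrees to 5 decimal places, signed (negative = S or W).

3.44042, -38.41837

Lat: 26′ + 25.5″ = 26.42500′; 3 + 26.42500/60 = 3.440417
N → positive
Longitude: 25′ + 6.14″ = 25.10233′; 38 + 25.10233/60 = 38.418372
W → negative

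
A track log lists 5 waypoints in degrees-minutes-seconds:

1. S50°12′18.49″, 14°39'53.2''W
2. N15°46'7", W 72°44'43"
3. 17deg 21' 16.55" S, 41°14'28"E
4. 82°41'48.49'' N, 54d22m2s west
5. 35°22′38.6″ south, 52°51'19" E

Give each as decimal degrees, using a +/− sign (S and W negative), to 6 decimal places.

Point 1:
  Latitude: 12′ + 18.49″ = 12.30817′; 50 + 12.30817/60 = 50.2051361
  S → negative
  Lon: 14° + 39/60 + 53.2/3600 = 14 + 0.650000 + 0.014778 = 14.6647778
  W ⇒ negate
Point 2:
  Latitude: 46′ + 7″ = 46.11667′; 15 + 46.11667/60 = 15.7686111
  N → positive
  Lon: 72° + 44/60 + 43/3600 = 72 + 0.733333 + 0.011944 = 72.7452778
  W → negative
Point 3:
  φ: 21′ + 16.55″ = 21.27583′; 17 + 21.27583/60 = 17.3545972
  S ⇒ negate
  Lon: 41 + 14/60 + 28/3600 = 41.2411111
  E ⇒ keep positive
Point 4:
  φ: 82° + 41/60 + 48.49/3600 = 82 + 0.683333 + 0.013469 = 82.6968028
  N ⇒ keep positive
  Lon: 54° + 22/60 + 2/3600 = 54 + 0.366667 + 0.000556 = 54.3672222
  hemisphere W, so the sign is −
Point 5:
  Lat: 22′ + 38.6″ = 22.64333′; 35 + 22.64333/60 = 35.3773889
  hemisphere S, so the sign is −
  Lon: 52 + 51/60 + 19/3600 = 52.8552778
  E ⇒ keep positive

1. -50.205136, -14.664778
2. 15.768611, -72.745278
3. -17.354597, 41.241111
4. 82.696803, -54.367222
5. -35.377389, 52.855278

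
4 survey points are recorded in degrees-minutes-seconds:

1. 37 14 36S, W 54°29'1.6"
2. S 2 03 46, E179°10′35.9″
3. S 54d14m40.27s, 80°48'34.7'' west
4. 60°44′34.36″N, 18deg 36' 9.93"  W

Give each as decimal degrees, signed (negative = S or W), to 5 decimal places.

1. -37.24333, -54.48378
2. -2.06278, 179.17664
3. -54.24452, -80.80964
4. 60.74288, -18.60276

Point 1:
  Lat: 37° + 14/60 + 36/3600 = 37 + 0.233333 + 0.010000 = 37.243333
  S ⇒ negate
  λ: 29′ + 1.6″ = 29.02667′; 54 + 29.02667/60 = 54.483778
  W → negative
Point 2:
  Latitude: 2° + 3/60 + 46/3600 = 2 + 0.050000 + 0.012778 = 2.062778
  S ⇒ negate
  Lon: 179 + 10/60 + 35.9/3600 = 179.176639
  E → positive
Point 3:
  Lat: 54 + 14/60 + 40.27/3600 = 54.244519
  hemisphere S, so the sign is −
  λ: 80° + 48/60 + 34.7/3600 = 80 + 0.800000 + 0.009639 = 80.809639
  hemisphere W, so the sign is −
Point 4:
  Lat: 44′ + 34.36″ = 44.57267′; 60 + 44.57267/60 = 60.742878
  N ⇒ keep positive
  Lon: 18 + 36/60 + 9.93/3600 = 18.602758
  W ⇒ negate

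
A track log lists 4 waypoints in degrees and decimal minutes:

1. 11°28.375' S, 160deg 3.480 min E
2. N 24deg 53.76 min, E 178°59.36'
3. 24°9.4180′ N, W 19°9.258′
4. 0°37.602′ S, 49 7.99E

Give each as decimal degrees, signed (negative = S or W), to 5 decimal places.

1. -11.47292, 160.05800
2. 24.89600, 178.98933
3. 24.15697, -19.15430
4. -0.62670, 49.13317

Point 1:
  Lat: 11 + 28.375/60 = 11.472917
  S → negative
  Longitude: 3.48′ = 0.058000°; total 160.058000
  E ⇒ keep positive
Point 2:
  φ: 53.76′ = 0.896000°; total 24.896000
  N → positive
  λ: 178 + 59.36/60 = 178.989333
  E → positive
Point 3:
  φ: 9.418′ = 0.156967°; total 24.156967
  N → positive
  Lon: 19 + 9.258/60 = 19.154300
  hemisphere W, so the sign is −
Point 4:
  Lat: 37.602′ = 0.626700°; total 0.626700
  S → negative
  Longitude: 7.99′ = 0.133167°; total 49.133167
  E ⇒ keep positive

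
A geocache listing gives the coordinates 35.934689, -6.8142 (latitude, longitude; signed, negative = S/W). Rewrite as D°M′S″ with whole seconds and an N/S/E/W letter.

Latitude: 0.934689 × 60 = 56.08134′ → 56′, remainder × 60 = 4.88″
Longitude is negative → W; |value| = 6.814200
Lon: 0.814200 × 60 = 48.85200′ → 48′, remainder × 60 = 51.12″

35°56′5″ N, 6°48′51″ W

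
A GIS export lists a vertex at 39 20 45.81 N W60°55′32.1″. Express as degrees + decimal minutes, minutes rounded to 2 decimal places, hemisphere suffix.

39° 20.76′ N, 60° 55.54′ W

Latitude: seconds/60 = 0.76350; minutes = 20 + 0.76350 = 20.7635
Longitude: 55 + 32.1/60 = 55.5350′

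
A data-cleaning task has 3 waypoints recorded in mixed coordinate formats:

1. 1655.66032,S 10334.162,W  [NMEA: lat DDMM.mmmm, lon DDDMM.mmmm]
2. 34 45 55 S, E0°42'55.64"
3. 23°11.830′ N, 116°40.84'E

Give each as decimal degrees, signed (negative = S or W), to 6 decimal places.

1. -16.927672, -103.569367
2. -34.765278, 0.715456
3. 23.197167, 116.680667

Point 1:
  φ: split at 2 digits → 16° and 55.66032′; 16 + 55.66032/60 = 16.9276720
  S → negative
  Lon: split at 3 digits → 103° and 34.162′; 103 + 34.162/60 = 103.5693667
  hemisphere W, so the sign is −
Point 2:
  Lat: 34° + 45/60 + 55/3600 = 34 + 0.750000 + 0.015278 = 34.7652778
  hemisphere S, so the sign is −
  Lon: 0° + 42/60 + 55.64/3600 = 0 + 0.700000 + 0.015456 = 0.7154556
  E → positive
Point 3:
  Lat: 11.83′ = 0.197167°; total 23.1971667
  N → positive
  Lon: 116 + 40.84/60 = 116.6806667
  E ⇒ keep positive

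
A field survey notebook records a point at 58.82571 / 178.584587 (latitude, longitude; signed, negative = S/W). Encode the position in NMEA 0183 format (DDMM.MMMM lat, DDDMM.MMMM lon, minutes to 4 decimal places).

φ: 58° + 0.825710 × 60 = 58° 49.542600′
Longitude: fractional part 0.584587 → 35.075220 minutes

5849.5426,N / 17835.0752,E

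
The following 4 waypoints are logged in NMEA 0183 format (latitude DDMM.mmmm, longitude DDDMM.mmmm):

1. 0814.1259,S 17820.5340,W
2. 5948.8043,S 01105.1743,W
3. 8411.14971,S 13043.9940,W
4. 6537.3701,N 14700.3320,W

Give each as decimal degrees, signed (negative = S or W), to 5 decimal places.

1. -8.23543, -178.34223
2. -59.81341, -11.08624
3. -84.18583, -130.73323
4. 65.62284, -147.00553

Point 1:
  Latitude: split at 2 digits → 08° and 14.1259′; 8 + 14.1259/60 = 8.235432
  hemisphere S, so the sign is −
  Lon: split at 3 digits → 178° and 20.534′; 178 + 20.534/60 = 178.342233
  W → negative
Point 2:
  φ: split at 2 digits → 59° and 48.8043′; 59 + 48.8043/60 = 59.813405
  hemisphere S, so the sign is −
  Longitude: degrees = first 3 digits = 11, minutes = 5.1743; 11 + 5.1743/60 = 11.086238
  hemisphere W, so the sign is −
Point 3:
  Lat: degrees = first 2 digits = 84, minutes = 11.14971; 84 + 11.14971/60 = 84.185829
  S ⇒ negate
  Longitude: degrees = first 3 digits = 130, minutes = 43.994; 130 + 43.994/60 = 130.733233
  W → negative
Point 4:
  Latitude: degrees = first 2 digits = 65, minutes = 37.3701; 65 + 37.3701/60 = 65.622835
  N ⇒ keep positive
  Lon: degrees = first 3 digits = 147, minutes = 0.332; 147 + 0.332/60 = 147.005533
  hemisphere W, so the sign is −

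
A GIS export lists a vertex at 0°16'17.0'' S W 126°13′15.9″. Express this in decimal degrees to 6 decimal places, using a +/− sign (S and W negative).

-0.271389, -126.221083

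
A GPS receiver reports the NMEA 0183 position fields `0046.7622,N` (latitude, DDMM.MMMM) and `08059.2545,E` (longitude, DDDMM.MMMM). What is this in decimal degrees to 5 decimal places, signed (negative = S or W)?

0.77937, 80.98758

Lat: split at 2 digits → 00° and 46.7622′; 0 + 46.7622/60 = 0.779370
N ⇒ keep positive
Lon: split at 3 digits → 080° and 59.2545′; 80 + 59.2545/60 = 80.987575
E → positive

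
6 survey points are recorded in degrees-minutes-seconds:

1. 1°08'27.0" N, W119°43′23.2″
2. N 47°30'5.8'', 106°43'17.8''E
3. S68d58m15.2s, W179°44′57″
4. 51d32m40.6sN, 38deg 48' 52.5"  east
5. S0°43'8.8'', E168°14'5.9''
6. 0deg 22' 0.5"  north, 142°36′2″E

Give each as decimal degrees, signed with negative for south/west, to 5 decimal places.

1. 1.14083, -119.72311
2. 47.50161, 106.72161
3. -68.97089, -179.74917
4. 51.54461, 38.81458
5. -0.71911, 168.23497
6. 0.36681, 142.60056

Point 1:
  φ: 1° + 8/60 + 27/3600 = 1 + 0.133333 + 0.007500 = 1.140833
  N → positive
  Longitude: 43′ + 23.2″ = 43.38667′; 119 + 43.38667/60 = 119.723111
  hemisphere W, so the sign is −
Point 2:
  Lat: 47 + 30/60 + 5.8/3600 = 47.501611
  N → positive
  Lon: 106° + 43/60 + 17.8/3600 = 106 + 0.716667 + 0.004944 = 106.721611
  E → positive
Point 3:
  Lat: 68° + 58/60 + 15.2/3600 = 68 + 0.966667 + 0.004222 = 68.970889
  S → negative
  Lon: 44′ + 57″ = 44.95000′; 179 + 44.95000/60 = 179.749167
  hemisphere W, so the sign is −
Point 4:
  φ: 51 + 32/60 + 40.6/3600 = 51.544611
  N → positive
  Lon: 38 + 48/60 + 52.5/3600 = 38.814583
  E → positive
Point 5:
  Latitude: 43′ + 8.8″ = 43.14667′; 0 + 43.14667/60 = 0.719111
  S → negative
  λ: 168 + 14/60 + 5.9/3600 = 168.234972
  E ⇒ keep positive
Point 6:
  Latitude: 0 + 22/60 + 0.5/3600 = 0.366806
  N → positive
  Longitude: 142° + 36/60 + 2/3600 = 142 + 0.600000 + 0.000556 = 142.600556
  E ⇒ keep positive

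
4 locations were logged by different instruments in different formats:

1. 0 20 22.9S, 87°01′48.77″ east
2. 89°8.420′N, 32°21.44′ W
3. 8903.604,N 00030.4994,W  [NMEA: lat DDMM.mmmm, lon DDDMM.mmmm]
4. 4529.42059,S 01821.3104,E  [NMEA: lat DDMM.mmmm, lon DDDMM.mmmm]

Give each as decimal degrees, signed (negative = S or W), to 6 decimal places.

1. -0.339694, 87.030214
2. 89.140333, -32.357333
3. 89.060067, -0.508323
4. -45.490343, 18.355173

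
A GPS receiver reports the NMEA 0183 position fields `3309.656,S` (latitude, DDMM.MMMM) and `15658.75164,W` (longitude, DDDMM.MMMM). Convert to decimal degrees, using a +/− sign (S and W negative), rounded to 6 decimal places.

-33.160933, -156.979194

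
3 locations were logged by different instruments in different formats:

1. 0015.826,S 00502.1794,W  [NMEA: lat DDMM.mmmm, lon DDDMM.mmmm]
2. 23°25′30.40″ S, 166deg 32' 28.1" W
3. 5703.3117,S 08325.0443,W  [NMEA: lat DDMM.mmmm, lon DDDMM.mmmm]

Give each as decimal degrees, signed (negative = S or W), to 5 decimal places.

1. -0.26377, -5.03632
2. -23.42511, -166.54114
3. -57.05520, -83.41741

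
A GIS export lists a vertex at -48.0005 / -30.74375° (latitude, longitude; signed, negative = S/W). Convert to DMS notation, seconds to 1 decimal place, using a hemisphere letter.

Latitude is negative → S; |value| = 48.000500
Lat: 0.000500 × 60 = 0.03000′ → 0′, remainder × 60 = 1.800″
Longitude is negative → W; |value| = 30.743750
Lon: 0.743750 × 60 = 44.62500′ → 44′, remainder × 60 = 37.500″

48°00′1.8″ S, 30°44′37.5″ W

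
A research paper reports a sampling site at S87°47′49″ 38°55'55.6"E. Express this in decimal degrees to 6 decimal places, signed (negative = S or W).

-87.796944, 38.932111

Lat: 47′ + 49″ = 47.81667′; 87 + 47.81667/60 = 87.7969444
S ⇒ negate
Lon: 55′ + 55.6″ = 55.92667′; 38 + 55.92667/60 = 38.9321111
E → positive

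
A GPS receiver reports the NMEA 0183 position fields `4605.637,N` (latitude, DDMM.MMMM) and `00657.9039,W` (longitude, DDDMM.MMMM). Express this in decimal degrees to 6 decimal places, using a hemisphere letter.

46.093950° N, 6.965065° W

Latitude: split at 2 digits → 46° and 5.637′; 46 + 5.637/60 = 46.0939500
Longitude: split at 3 digits → 006° and 57.9039′; 6 + 57.9039/60 = 6.9650650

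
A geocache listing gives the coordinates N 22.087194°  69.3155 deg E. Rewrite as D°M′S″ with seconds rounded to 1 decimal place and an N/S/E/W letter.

22°05′13.9″ N, 69°18′55.8″ E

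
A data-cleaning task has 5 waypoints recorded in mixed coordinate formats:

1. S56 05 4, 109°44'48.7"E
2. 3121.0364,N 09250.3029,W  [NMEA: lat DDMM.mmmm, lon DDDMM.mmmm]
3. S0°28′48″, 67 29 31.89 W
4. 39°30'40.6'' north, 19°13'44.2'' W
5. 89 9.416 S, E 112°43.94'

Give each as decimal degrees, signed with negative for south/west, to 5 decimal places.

1. -56.08444, 109.74686
2. 31.35061, -92.83838
3. -0.48000, -67.49219
4. 39.51128, -19.22894
5. -89.15693, 112.73233

Point 1:
  Latitude: 5′ + 4″ = 5.06667′; 56 + 5.06667/60 = 56.084444
  S → negative
  λ: 109° + 44/60 + 48.7/3600 = 109 + 0.733333 + 0.013528 = 109.746861
  E ⇒ keep positive
Point 2:
  Latitude: split at 2 digits → 31° and 21.0364′; 31 + 21.0364/60 = 31.350607
  N ⇒ keep positive
  Lon: split at 3 digits → 092° and 50.3029′; 92 + 50.3029/60 = 92.838382
  hemisphere W, so the sign is −
Point 3:
  Latitude: 0 + 28/60 + 48/3600 = 0.480000
  hemisphere S, so the sign is −
  Lon: 29′ + 31.89″ = 29.53150′; 67 + 29.53150/60 = 67.492192
  W ⇒ negate
Point 4:
  Lat: 39 + 30/60 + 40.6/3600 = 39.511278
  N ⇒ keep positive
  Longitude: 13′ + 44.2″ = 13.73667′; 19 + 13.73667/60 = 19.228944
  hemisphere W, so the sign is −
Point 5:
  φ: 9.416′ = 0.156933°; total 89.156933
  hemisphere S, so the sign is −
  Longitude: 43.94′ = 0.732333°; total 112.732333
  E → positive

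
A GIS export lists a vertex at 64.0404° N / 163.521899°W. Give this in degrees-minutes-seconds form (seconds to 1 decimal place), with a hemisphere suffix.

64°02′25.4″ N, 163°31′18.8″ W

φ: 0.040400° → 2.42400′; 0.42400 × 60 = 25.440″
λ: 0.521899° → 31.31394′; 0.31394 × 60 = 18.836″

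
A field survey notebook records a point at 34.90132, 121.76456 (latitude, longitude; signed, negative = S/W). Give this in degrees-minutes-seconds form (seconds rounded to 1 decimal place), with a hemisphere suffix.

Latitude: whole degrees 34; 54.07920′ → 54′ and 4.752″
λ: whole degrees 121; 45.87360′ → 45′ and 52.416″

34°54′4.8″ N, 121°45′52.4″ E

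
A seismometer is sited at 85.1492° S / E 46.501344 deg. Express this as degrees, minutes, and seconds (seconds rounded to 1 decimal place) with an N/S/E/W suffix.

85°08′57.1″ S, 46°30′4.8″ E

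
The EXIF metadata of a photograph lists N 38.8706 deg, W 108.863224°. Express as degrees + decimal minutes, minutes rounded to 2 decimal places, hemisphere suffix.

φ: minutes = (38.870600 − 38) × 60 = 52.2360
Longitude: fractional part 0.863224 → 51.7934 minutes

38° 52.24′ N, 108° 51.79′ W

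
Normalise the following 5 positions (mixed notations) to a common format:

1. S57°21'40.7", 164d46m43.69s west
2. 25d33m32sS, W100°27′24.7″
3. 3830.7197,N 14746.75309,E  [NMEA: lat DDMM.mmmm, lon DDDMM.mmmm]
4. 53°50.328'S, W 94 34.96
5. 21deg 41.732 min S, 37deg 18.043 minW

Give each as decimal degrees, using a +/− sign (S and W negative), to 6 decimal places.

1. -57.361306, -164.778803
2. -25.558889, -100.456861
3. 38.511995, 147.779218
4. -53.838800, -94.582667
5. -21.695533, -37.300717

Point 1:
  φ: 21′ + 40.7″ = 21.67833′; 57 + 21.67833/60 = 57.3613056
  S → negative
  λ: 46′ + 43.69″ = 46.72817′; 164 + 46.72817/60 = 164.7788028
  W ⇒ negate
Point 2:
  Lat: 25° + 33/60 + 32/3600 = 25 + 0.550000 + 0.008889 = 25.5588889
  S ⇒ negate
  Longitude: 100° + 27/60 + 24.7/3600 = 100 + 0.450000 + 0.006861 = 100.4568611
  W → negative
Point 3:
  Latitude: degrees = first 2 digits = 38, minutes = 30.7197; 38 + 30.7197/60 = 38.5119950
  N → positive
  Longitude: split at 3 digits → 147° and 46.75309′; 147 + 46.75309/60 = 147.7792182
  E ⇒ keep positive
Point 4:
  Latitude: 53 + 50.328/60 = 53.8388000
  S → negative
  λ: 94 + 34.96/60 = 94.5826667
  hemisphere W, so the sign is −
Point 5:
  Latitude: 21 + 41.732/60 = 21.6955333
  S → negative
  λ: 37 + 18.043/60 = 37.3007167
  hemisphere W, so the sign is −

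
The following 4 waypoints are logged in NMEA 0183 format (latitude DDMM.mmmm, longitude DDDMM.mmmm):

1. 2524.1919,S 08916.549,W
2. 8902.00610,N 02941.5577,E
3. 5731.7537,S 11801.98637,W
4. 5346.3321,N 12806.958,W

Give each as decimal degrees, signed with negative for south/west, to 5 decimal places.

1. -25.40320, -89.27582
2. 89.03344, 29.69263
3. -57.52923, -118.03311
4. 53.77220, -128.11597

Point 1:
  φ: split at 2 digits → 25° and 24.1919′; 25 + 24.1919/60 = 25.403198
  hemisphere S, so the sign is −
  Longitude: split at 3 digits → 089° and 16.549′; 89 + 16.549/60 = 89.275817
  W ⇒ negate
Point 2:
  Lat: split at 2 digits → 89° and 2.0061′; 89 + 2.0061/60 = 89.033435
  N ⇒ keep positive
  Lon: degrees = first 3 digits = 29, minutes = 41.5577; 29 + 41.5577/60 = 29.692628
  E → positive
Point 3:
  Lat: split at 2 digits → 57° and 31.7537′; 57 + 31.7537/60 = 57.529228
  S ⇒ negate
  Lon: degrees = first 3 digits = 118, minutes = 1.98637; 118 + 1.98637/60 = 118.033106
  hemisphere W, so the sign is −
Point 4:
  Latitude: degrees = first 2 digits = 53, minutes = 46.3321; 53 + 46.3321/60 = 53.772202
  N → positive
  Longitude: split at 3 digits → 128° and 6.958′; 128 + 6.958/60 = 128.115967
  hemisphere W, so the sign is −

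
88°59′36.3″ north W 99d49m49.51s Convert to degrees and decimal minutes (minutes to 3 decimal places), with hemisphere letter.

88° 59.605′ N, 99° 49.825′ W

φ: 59 + 36.3/60 = 59.60500′
Longitude: 49 + 49.51/60 = 49.82517′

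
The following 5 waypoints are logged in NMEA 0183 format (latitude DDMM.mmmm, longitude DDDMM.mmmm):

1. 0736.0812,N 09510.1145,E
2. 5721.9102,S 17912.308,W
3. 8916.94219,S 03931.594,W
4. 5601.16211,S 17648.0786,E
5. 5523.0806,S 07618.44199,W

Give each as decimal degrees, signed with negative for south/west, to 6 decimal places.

1. 7.601353, 95.168575
2. -57.365170, -179.205133
3. -89.282370, -39.526567
4. -56.019369, 176.801310
5. -55.384677, -76.307367

Point 1:
  φ: split at 2 digits → 07° and 36.0812′; 7 + 36.0812/60 = 7.6013533
  N ⇒ keep positive
  Lon: degrees = first 3 digits = 95, minutes = 10.1145; 95 + 10.1145/60 = 95.1685750
  E ⇒ keep positive
Point 2:
  Latitude: split at 2 digits → 57° and 21.9102′; 57 + 21.9102/60 = 57.3651700
  S ⇒ negate
  Lon: degrees = first 3 digits = 179, minutes = 12.308; 179 + 12.308/60 = 179.2051333
  W ⇒ negate
Point 3:
  φ: split at 2 digits → 89° and 16.94219′; 89 + 16.94219/60 = 89.2823698
  hemisphere S, so the sign is −
  Longitude: degrees = first 3 digits = 39, minutes = 31.594; 39 + 31.594/60 = 39.5265667
  hemisphere W, so the sign is −
Point 4:
  φ: split at 2 digits → 56° and 1.16211′; 56 + 1.16211/60 = 56.0193685
  S → negative
  Longitude: split at 3 digits → 176° and 48.0786′; 176 + 48.0786/60 = 176.8013100
  E ⇒ keep positive
Point 5:
  Latitude: degrees = first 2 digits = 55, minutes = 23.0806; 55 + 23.0806/60 = 55.3846767
  S ⇒ negate
  Longitude: degrees = first 3 digits = 76, minutes = 18.44199; 76 + 18.44199/60 = 76.3073665
  hemisphere W, so the sign is −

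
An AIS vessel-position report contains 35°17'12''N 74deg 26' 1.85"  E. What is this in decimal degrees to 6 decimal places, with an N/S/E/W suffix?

Latitude: 35 + 17/60 + 12/3600 = 35.2866667
Lon: 26′ + 1.85″ = 26.03083′; 74 + 26.03083/60 = 74.4338472

35.286667° N, 74.433847° E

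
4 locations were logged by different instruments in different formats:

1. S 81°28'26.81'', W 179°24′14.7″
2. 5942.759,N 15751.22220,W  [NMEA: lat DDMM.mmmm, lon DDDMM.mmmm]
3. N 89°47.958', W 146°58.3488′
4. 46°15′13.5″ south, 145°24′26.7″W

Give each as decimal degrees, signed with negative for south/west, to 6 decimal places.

1. -81.474114, -179.404083
2. 59.712650, -157.853703
3. 89.799300, -146.972480
4. -46.253750, -145.407417

Point 1:
  Latitude: 81° + 28/60 + 26.81/3600 = 81 + 0.466667 + 0.007447 = 81.4741139
  S → negative
  Longitude: 179° + 24/60 + 14.7/3600 = 179 + 0.400000 + 0.004083 = 179.4040833
  W → negative
Point 2:
  Latitude: degrees = first 2 digits = 59, minutes = 42.759; 59 + 42.759/60 = 59.7126500
  N ⇒ keep positive
  Lon: split at 3 digits → 157° and 51.2222′; 157 + 51.2222/60 = 157.8537033
  W → negative
Point 3:
  Lat: 47.958′ = 0.799300°; total 89.7993000
  N ⇒ keep positive
  λ: 58.3488′ = 0.972480°; total 146.9724800
  hemisphere W, so the sign is −
Point 4:
  Lat: 15′ + 13.5″ = 15.22500′; 46 + 15.22500/60 = 46.2537500
  S ⇒ negate
  Longitude: 145 + 24/60 + 26.7/3600 = 145.4074167
  W ⇒ negate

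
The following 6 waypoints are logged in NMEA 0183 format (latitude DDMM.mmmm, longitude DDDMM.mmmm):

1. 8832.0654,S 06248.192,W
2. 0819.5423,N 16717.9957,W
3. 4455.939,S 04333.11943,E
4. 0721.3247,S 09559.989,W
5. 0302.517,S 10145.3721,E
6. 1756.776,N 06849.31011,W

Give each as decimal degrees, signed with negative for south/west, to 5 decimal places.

Point 1:
  φ: split at 2 digits → 88° and 32.0654′; 88 + 32.0654/60 = 88.534423
  hemisphere S, so the sign is −
  Longitude: degrees = first 3 digits = 62, minutes = 48.192; 62 + 48.192/60 = 62.803200
  hemisphere W, so the sign is −
Point 2:
  Latitude: split at 2 digits → 08° and 19.5423′; 8 + 19.5423/60 = 8.325705
  N → positive
  Lon: split at 3 digits → 167° and 17.9957′; 167 + 17.9957/60 = 167.299928
  W ⇒ negate
Point 3:
  Lat: split at 2 digits → 44° and 55.939′; 44 + 55.939/60 = 44.932317
  S ⇒ negate
  λ: split at 3 digits → 043° and 33.11943′; 43 + 33.11943/60 = 43.551991
  E → positive
Point 4:
  Lat: split at 2 digits → 07° and 21.3247′; 7 + 21.3247/60 = 7.355412
  hemisphere S, so the sign is −
  Lon: degrees = first 3 digits = 95, minutes = 59.989; 95 + 59.989/60 = 95.999817
  W ⇒ negate
Point 5:
  Lat: split at 2 digits → 03° and 2.517′; 3 + 2.517/60 = 3.041950
  S → negative
  Longitude: degrees = first 3 digits = 101, minutes = 45.3721; 101 + 45.3721/60 = 101.756202
  E ⇒ keep positive
Point 6:
  φ: degrees = first 2 digits = 17, minutes = 56.776; 17 + 56.776/60 = 17.946267
  N ⇒ keep positive
  Lon: split at 3 digits → 068° and 49.31011′; 68 + 49.31011/60 = 68.821835
  hemisphere W, so the sign is −

1. -88.53442, -62.80320
2. 8.32571, -167.29993
3. -44.93232, 43.55199
4. -7.35541, -95.99982
5. -3.04195, 101.75620
6. 17.94627, -68.82184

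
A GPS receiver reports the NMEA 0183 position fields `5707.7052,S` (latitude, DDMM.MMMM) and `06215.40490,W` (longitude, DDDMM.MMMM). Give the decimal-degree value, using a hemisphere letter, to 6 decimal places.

Latitude: split at 2 digits → 57° and 7.7052′; 57 + 7.7052/60 = 57.1284200
Longitude: split at 3 digits → 062° and 15.4049′; 62 + 15.4049/60 = 62.2567483

57.128420° S, 62.256748° W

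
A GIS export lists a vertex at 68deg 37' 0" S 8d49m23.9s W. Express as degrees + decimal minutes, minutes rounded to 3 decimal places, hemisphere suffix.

68° 37.000′ S, 8° 49.398′ W

Latitude: seconds/60 = 0.00000; minutes = 37 + 0.00000 = 37.00000
Longitude: seconds/60 = 0.39833; minutes = 49 + 0.39833 = 49.39833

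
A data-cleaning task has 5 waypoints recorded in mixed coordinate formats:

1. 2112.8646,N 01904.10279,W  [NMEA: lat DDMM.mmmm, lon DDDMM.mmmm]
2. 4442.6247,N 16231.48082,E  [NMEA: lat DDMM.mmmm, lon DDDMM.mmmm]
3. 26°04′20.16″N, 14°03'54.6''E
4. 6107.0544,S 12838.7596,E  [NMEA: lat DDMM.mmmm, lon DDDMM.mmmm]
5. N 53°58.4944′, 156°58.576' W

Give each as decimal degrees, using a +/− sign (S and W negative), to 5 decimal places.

Point 1:
  Lat: degrees = first 2 digits = 21, minutes = 12.8646; 21 + 12.8646/60 = 21.214410
  N → positive
  Lon: degrees = first 3 digits = 19, minutes = 4.10279; 19 + 4.10279/60 = 19.068380
  W → negative
Point 2:
  Lat: split at 2 digits → 44° and 42.6247′; 44 + 42.6247/60 = 44.710412
  N ⇒ keep positive
  Lon: degrees = first 3 digits = 162, minutes = 31.48082; 162 + 31.48082/60 = 162.524680
  E ⇒ keep positive
Point 3:
  φ: 26° + 4/60 + 20.16/3600 = 26 + 0.066667 + 0.005600 = 26.072267
  N ⇒ keep positive
  λ: 14 + 3/60 + 54.6/3600 = 14.065167
  E ⇒ keep positive
Point 4:
  φ: degrees = first 2 digits = 61, minutes = 7.0544; 61 + 7.0544/60 = 61.117573
  hemisphere S, so the sign is −
  λ: split at 3 digits → 128° and 38.7596′; 128 + 38.7596/60 = 128.645993
  E ⇒ keep positive
Point 5:
  Latitude: 58.4944′ = 0.974907°; total 53.974907
  N → positive
  Longitude: 58.576′ = 0.976267°; total 156.976267
  W → negative

1. 21.21441, -19.06838
2. 44.71041, 162.52468
3. 26.07227, 14.06517
4. -61.11757, 128.64599
5. 53.97491, -156.97627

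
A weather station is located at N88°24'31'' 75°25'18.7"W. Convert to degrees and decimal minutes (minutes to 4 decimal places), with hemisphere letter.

88° 24.5167′ N, 75° 25.3117′ W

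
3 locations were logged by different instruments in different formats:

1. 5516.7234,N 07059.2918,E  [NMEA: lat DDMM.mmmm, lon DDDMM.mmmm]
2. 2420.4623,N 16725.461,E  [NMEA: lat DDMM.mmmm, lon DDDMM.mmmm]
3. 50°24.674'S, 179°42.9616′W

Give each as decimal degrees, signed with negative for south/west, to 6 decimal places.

1. 55.278723, 70.988197
2. 24.341038, 167.424350
3. -50.411233, -179.716027

Point 1:
  Latitude: split at 2 digits → 55° and 16.7234′; 55 + 16.7234/60 = 55.2787233
  N ⇒ keep positive
  Longitude: degrees = first 3 digits = 70, minutes = 59.2918; 70 + 59.2918/60 = 70.9881967
  E → positive
Point 2:
  Lat: split at 2 digits → 24° and 20.4623′; 24 + 20.4623/60 = 24.3410383
  N ⇒ keep positive
  Longitude: split at 3 digits → 167° and 25.461′; 167 + 25.461/60 = 167.4243500
  E → positive
Point 3:
  Lat: 24.674′ = 0.411233°; total 50.4112333
  S → negative
  Longitude: 42.9616′ = 0.716027°; total 179.7160267
  W → negative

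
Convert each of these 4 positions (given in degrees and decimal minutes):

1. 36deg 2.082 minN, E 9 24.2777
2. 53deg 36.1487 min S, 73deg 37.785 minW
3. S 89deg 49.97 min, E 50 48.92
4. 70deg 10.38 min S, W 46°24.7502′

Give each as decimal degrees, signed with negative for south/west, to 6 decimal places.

Point 1:
  φ: 36 + 2.082/60 = 36.0347000
  N ⇒ keep positive
  λ: 24.2777′ = 0.404628°; total 9.4046283
  E → positive
Point 2:
  φ: 53 + 36.1487/60 = 53.6024783
  S → negative
  Lon: 73 + 37.785/60 = 73.6297500
  W ⇒ negate
Point 3:
  Lat: 89 + 49.97/60 = 89.8328333
  S ⇒ negate
  Longitude: 50 + 48.92/60 = 50.8153333
  E → positive
Point 4:
  Lat: 70 + 10.38/60 = 70.1730000
  hemisphere S, so the sign is −
  λ: 46 + 24.7502/60 = 46.4125033
  W → negative

1. 36.034700, 9.404628
2. -53.602478, -73.629750
3. -89.832833, 50.815333
4. -70.173000, -46.412503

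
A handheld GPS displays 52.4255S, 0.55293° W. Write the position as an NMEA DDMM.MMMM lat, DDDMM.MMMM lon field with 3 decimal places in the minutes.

5225.530,S / 00033.176,W

φ: minutes = (52.425500 − 52) × 60 = 25.53000
Lon: fractional part 0.552930 → 33.17580 minutes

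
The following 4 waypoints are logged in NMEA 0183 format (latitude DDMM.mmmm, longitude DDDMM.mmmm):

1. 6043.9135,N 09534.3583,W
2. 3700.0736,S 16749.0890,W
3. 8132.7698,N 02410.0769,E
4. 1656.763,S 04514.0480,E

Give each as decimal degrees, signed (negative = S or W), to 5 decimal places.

Point 1:
  Latitude: split at 2 digits → 60° and 43.9135′; 60 + 43.9135/60 = 60.731892
  N → positive
  Lon: degrees = first 3 digits = 95, minutes = 34.3583; 95 + 34.3583/60 = 95.572638
  W → negative
Point 2:
  φ: split at 2 digits → 37° and 0.0736′; 37 + 0.0736/60 = 37.001227
  S → negative
  Longitude: degrees = first 3 digits = 167, minutes = 49.089; 167 + 49.089/60 = 167.818150
  W ⇒ negate
Point 3:
  Latitude: degrees = first 2 digits = 81, minutes = 32.7698; 81 + 32.7698/60 = 81.546163
  N → positive
  Lon: degrees = first 3 digits = 24, minutes = 10.0769; 24 + 10.0769/60 = 24.167948
  E → positive
Point 4:
  Lat: split at 2 digits → 16° and 56.763′; 16 + 56.763/60 = 16.946050
  S ⇒ negate
  λ: degrees = first 3 digits = 45, minutes = 14.048; 45 + 14.048/60 = 45.234133
  E ⇒ keep positive

1. 60.73189, -95.57264
2. -37.00123, -167.81815
3. 81.54616, 24.16795
4. -16.94605, 45.23413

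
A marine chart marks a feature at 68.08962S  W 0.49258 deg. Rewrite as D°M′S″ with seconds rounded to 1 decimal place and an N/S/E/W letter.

68°05′22.6″ S, 0°29′33.3″ W

Latitude: 0.089620 × 60 = 5.37720′ → 5′, remainder × 60 = 22.632″
λ: 0.492580 × 60 = 29.55480′ → 29′, remainder × 60 = 33.288″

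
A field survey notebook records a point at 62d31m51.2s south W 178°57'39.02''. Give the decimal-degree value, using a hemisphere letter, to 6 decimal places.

Latitude: 62 + 31/60 + 51.2/3600 = 62.5308889
Longitude: 57′ + 39.02″ = 57.65033′; 178 + 57.65033/60 = 178.9608389

62.530889° S, 178.960839° W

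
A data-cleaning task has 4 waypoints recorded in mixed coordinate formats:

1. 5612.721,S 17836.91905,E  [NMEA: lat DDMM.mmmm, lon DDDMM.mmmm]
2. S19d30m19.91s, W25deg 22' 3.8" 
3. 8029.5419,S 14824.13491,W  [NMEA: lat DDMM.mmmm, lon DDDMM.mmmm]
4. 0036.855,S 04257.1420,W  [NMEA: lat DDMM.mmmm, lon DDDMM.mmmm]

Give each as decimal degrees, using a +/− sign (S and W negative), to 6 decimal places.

Point 1:
  φ: degrees = first 2 digits = 56, minutes = 12.721; 56 + 12.721/60 = 56.2120167
  S → negative
  Lon: degrees = first 3 digits = 178, minutes = 36.91905; 178 + 36.91905/60 = 178.6153175
  E → positive
Point 2:
  φ: 19 + 30/60 + 19.91/3600 = 19.5055306
  S ⇒ negate
  Longitude: 22′ + 3.8″ = 22.06333′; 25 + 22.06333/60 = 25.3677222
  W ⇒ negate
Point 3:
  Lat: split at 2 digits → 80° and 29.5419′; 80 + 29.5419/60 = 80.4923650
  hemisphere S, so the sign is −
  Lon: split at 3 digits → 148° and 24.13491′; 148 + 24.13491/60 = 148.4022485
  W ⇒ negate
Point 4:
  Latitude: split at 2 digits → 00° and 36.855′; 0 + 36.855/60 = 0.6142500
  S ⇒ negate
  λ: degrees = first 3 digits = 42, minutes = 57.142; 42 + 57.142/60 = 42.9523667
  W ⇒ negate

1. -56.212017, 178.615318
2. -19.505531, -25.367722
3. -80.492365, -148.402249
4. -0.614250, -42.952367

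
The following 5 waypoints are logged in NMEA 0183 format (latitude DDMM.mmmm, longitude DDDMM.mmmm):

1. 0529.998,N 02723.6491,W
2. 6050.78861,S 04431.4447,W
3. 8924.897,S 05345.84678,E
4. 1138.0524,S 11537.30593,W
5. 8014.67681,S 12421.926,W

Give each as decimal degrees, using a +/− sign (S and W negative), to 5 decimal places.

Point 1:
  φ: degrees = first 2 digits = 5, minutes = 29.998; 5 + 29.998/60 = 5.499967
  N → positive
  Lon: degrees = first 3 digits = 27, minutes = 23.6491; 27 + 23.6491/60 = 27.394152
  W ⇒ negate
Point 2:
  Lat: split at 2 digits → 60° and 50.78861′; 60 + 50.78861/60 = 60.846477
  S → negative
  Lon: degrees = first 3 digits = 44, minutes = 31.4447; 44 + 31.4447/60 = 44.524078
  W → negative
Point 3:
  φ: degrees = first 2 digits = 89, minutes = 24.897; 89 + 24.897/60 = 89.414950
  hemisphere S, so the sign is −
  Lon: degrees = first 3 digits = 53, minutes = 45.84678; 53 + 45.84678/60 = 53.764113
  E ⇒ keep positive
Point 4:
  Latitude: split at 2 digits → 11° and 38.0524′; 11 + 38.0524/60 = 11.634207
  S → negative
  λ: split at 3 digits → 115° and 37.30593′; 115 + 37.30593/60 = 115.621766
  W ⇒ negate
Point 5:
  φ: split at 2 digits → 80° and 14.67681′; 80 + 14.67681/60 = 80.244614
  hemisphere S, so the sign is −
  Lon: split at 3 digits → 124° and 21.926′; 124 + 21.926/60 = 124.365433
  W → negative

1. 5.49997, -27.39415
2. -60.84648, -44.52408
3. -89.41495, 53.76411
4. -11.63421, -115.62177
5. -80.24461, -124.36543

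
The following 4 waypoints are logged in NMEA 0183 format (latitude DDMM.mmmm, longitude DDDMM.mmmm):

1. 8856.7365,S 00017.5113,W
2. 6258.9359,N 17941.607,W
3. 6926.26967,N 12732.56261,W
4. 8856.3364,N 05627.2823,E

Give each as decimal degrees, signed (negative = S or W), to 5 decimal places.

1. -88.94561, -0.29186
2. 62.98227, -179.69345
3. 69.43783, -127.54271
4. 88.93894, 56.45471

Point 1:
  φ: split at 2 digits → 88° and 56.7365′; 88 + 56.7365/60 = 88.945608
  hemisphere S, so the sign is −
  Lon: split at 3 digits → 000° and 17.5113′; 0 + 17.5113/60 = 0.291855
  hemisphere W, so the sign is −
Point 2:
  φ: degrees = first 2 digits = 62, minutes = 58.9359; 62 + 58.9359/60 = 62.982265
  N ⇒ keep positive
  Longitude: split at 3 digits → 179° and 41.607′; 179 + 41.607/60 = 179.693450
  W ⇒ negate
Point 3:
  Latitude: degrees = first 2 digits = 69, minutes = 26.26967; 69 + 26.26967/60 = 69.437828
  N ⇒ keep positive
  λ: degrees = first 3 digits = 127, minutes = 32.56261; 127 + 32.56261/60 = 127.542710
  W ⇒ negate
Point 4:
  Lat: split at 2 digits → 88° and 56.3364′; 88 + 56.3364/60 = 88.938940
  N → positive
  Longitude: degrees = first 3 digits = 56, minutes = 27.2823; 56 + 27.2823/60 = 56.454705
  E → positive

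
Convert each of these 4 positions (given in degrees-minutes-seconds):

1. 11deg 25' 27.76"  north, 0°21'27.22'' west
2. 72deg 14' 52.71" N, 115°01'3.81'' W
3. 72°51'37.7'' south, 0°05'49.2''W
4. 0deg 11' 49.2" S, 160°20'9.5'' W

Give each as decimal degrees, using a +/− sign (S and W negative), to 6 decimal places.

1. 11.424378, -0.357561
2. 72.247975, -115.017725
3. -72.860472, -0.097000
4. -0.197000, -160.335972

Point 1:
  φ: 25′ + 27.76″ = 25.46267′; 11 + 25.46267/60 = 11.4243778
  N ⇒ keep positive
  Lon: 21′ + 27.22″ = 21.45367′; 0 + 21.45367/60 = 0.3575611
  hemisphere W, so the sign is −
Point 2:
  φ: 72° + 14/60 + 52.71/3600 = 72 + 0.233333 + 0.014642 = 72.2479750
  N → positive
  λ: 1′ + 3.81″ = 1.06350′; 115 + 1.06350/60 = 115.0177250
  hemisphere W, so the sign is −
Point 3:
  φ: 72 + 51/60 + 37.7/3600 = 72.8604722
  S ⇒ negate
  Longitude: 0° + 5/60 + 49.2/3600 = 0 + 0.083333 + 0.013667 = 0.0970000
  hemisphere W, so the sign is −
Point 4:
  Lat: 0° + 11/60 + 49.2/3600 = 0 + 0.183333 + 0.013667 = 0.1970000
  S ⇒ negate
  Lon: 20′ + 9.5″ = 20.15833′; 160 + 20.15833/60 = 160.3359722
  hemisphere W, so the sign is −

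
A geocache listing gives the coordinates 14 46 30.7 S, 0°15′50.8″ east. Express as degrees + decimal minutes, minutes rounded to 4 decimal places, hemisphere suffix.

14° 46.5117′ S, 0° 15.8467′ E

Latitude: seconds/60 = 0.51167; minutes = 46 + 0.51167 = 46.511667
λ: seconds/60 = 0.84667; minutes = 15 + 0.84667 = 15.846667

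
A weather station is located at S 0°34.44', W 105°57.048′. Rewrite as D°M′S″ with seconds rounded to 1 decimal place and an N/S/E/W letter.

0°34′26.4″ S, 105°57′2.9″ W

Latitude: fractional minutes 0.44000 × 60 = 26.400″
λ: 57.04800′ → 57′ and 0.04800 × 60 = 2.880″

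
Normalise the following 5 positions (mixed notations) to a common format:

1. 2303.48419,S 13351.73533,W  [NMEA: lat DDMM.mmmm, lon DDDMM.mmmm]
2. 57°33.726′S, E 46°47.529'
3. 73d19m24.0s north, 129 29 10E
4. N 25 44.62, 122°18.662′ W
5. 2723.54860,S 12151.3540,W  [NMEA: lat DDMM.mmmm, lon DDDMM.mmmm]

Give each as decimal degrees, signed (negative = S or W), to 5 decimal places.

1. -23.05807, -133.86226
2. -57.56210, 46.79215
3. 73.32333, 129.48611
4. 25.74367, -122.31103
5. -27.39248, -121.85590

Point 1:
  Lat: degrees = first 2 digits = 23, minutes = 3.48419; 23 + 3.48419/60 = 23.058070
  S ⇒ negate
  Longitude: degrees = first 3 digits = 133, minutes = 51.73533; 133 + 51.73533/60 = 133.862256
  hemisphere W, so the sign is −
Point 2:
  φ: 33.726′ = 0.562100°; total 57.562100
  S → negative
  Lon: 46 + 47.529/60 = 46.792150
  E ⇒ keep positive
Point 3:
  φ: 19′ + 24″ = 19.40000′; 73 + 19.40000/60 = 73.323333
  N ⇒ keep positive
  λ: 129 + 29/60 + 10/3600 = 129.486111
  E → positive
Point 4:
  Lat: 44.62′ = 0.743667°; total 25.743667
  N ⇒ keep positive
  Lon: 18.662′ = 0.311033°; total 122.311033
  W ⇒ negate
Point 5:
  Lat: split at 2 digits → 27° and 23.5486′; 27 + 23.5486/60 = 27.392477
  S → negative
  Longitude: split at 3 digits → 121° and 51.354′; 121 + 51.354/60 = 121.855900
  W ⇒ negate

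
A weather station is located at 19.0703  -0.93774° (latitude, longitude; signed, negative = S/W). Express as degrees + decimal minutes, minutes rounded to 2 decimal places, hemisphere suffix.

19° 4.22′ N, 0° 56.26′ W

Lat: 19° + 0.070300 × 60 = 19° 4.2180′
Longitude is negative → W; |value| = 0.937740
Lon: fractional part 0.937740 → 56.2644 minutes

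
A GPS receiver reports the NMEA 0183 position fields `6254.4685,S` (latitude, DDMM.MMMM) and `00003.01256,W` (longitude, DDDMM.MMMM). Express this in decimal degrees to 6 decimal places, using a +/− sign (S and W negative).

-62.907808, -0.050209

φ: degrees = first 2 digits = 62, minutes = 54.4685; 62 + 54.4685/60 = 62.9078083
S ⇒ negate
Longitude: split at 3 digits → 000° and 3.01256′; 0 + 3.01256/60 = 0.0502093
W ⇒ negate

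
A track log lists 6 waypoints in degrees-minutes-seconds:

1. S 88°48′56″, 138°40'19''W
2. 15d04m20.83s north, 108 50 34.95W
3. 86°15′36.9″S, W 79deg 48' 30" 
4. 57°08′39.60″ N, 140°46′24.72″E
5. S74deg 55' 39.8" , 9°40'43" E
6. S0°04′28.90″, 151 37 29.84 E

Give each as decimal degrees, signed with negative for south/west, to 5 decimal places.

1. -88.81556, -138.67194
2. 15.07245, -108.84304
3. -86.26025, -79.80833
4. 57.14433, 140.77353
5. -74.92772, 9.67861
6. -0.07469, 151.62496

Point 1:
  Lat: 88 + 48/60 + 56/3600 = 88.815556
  hemisphere S, so the sign is −
  Lon: 138° + 40/60 + 19/3600 = 138 + 0.666667 + 0.005278 = 138.671944
  hemisphere W, so the sign is −
Point 2:
  φ: 15° + 4/60 + 20.83/3600 = 15 + 0.066667 + 0.005786 = 15.072453
  N → positive
  Longitude: 50′ + 34.95″ = 50.58250′; 108 + 50.58250/60 = 108.843042
  W ⇒ negate
Point 3:
  Lat: 15′ + 36.9″ = 15.61500′; 86 + 15.61500/60 = 86.260250
  hemisphere S, so the sign is −
  Lon: 79 + 48/60 + 30/3600 = 79.808333
  W ⇒ negate
Point 4:
  Latitude: 57 + 8/60 + 39.6/3600 = 57.144333
  N ⇒ keep positive
  Lon: 140° + 46/60 + 24.72/3600 = 140 + 0.766667 + 0.006867 = 140.773533
  E → positive
Point 5:
  φ: 74° + 55/60 + 39.8/3600 = 74 + 0.916667 + 0.011056 = 74.927722
  S → negative
  λ: 9° + 40/60 + 43/3600 = 9 + 0.666667 + 0.011944 = 9.678611
  E ⇒ keep positive
Point 6:
  φ: 4′ + 28.9″ = 4.48167′; 0 + 4.48167/60 = 0.074694
  S ⇒ negate
  Longitude: 151° + 37/60 + 29.84/3600 = 151 + 0.616667 + 0.008289 = 151.624956
  E → positive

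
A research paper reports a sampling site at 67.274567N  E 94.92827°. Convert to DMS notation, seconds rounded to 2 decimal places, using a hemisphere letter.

67°16′28.44″ N, 94°55′41.77″ E

Lat: whole degrees 67; 16.47402′ → 16′ and 28.4412″
Lon: 0.928270° → 55.69620′; 0.69620 × 60 = 41.7720″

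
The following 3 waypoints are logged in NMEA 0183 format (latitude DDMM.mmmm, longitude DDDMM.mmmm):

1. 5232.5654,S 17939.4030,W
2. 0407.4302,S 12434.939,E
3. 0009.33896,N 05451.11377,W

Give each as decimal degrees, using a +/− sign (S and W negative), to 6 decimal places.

Point 1:
  Lat: degrees = first 2 digits = 52, minutes = 32.5654; 52 + 32.5654/60 = 52.5427567
  S ⇒ negate
  Longitude: split at 3 digits → 179° and 39.403′; 179 + 39.403/60 = 179.6567167
  W ⇒ negate
Point 2:
  φ: split at 2 digits → 04° and 7.4302′; 4 + 7.4302/60 = 4.1238367
  hemisphere S, so the sign is −
  Lon: degrees = first 3 digits = 124, minutes = 34.939; 124 + 34.939/60 = 124.5823167
  E ⇒ keep positive
Point 3:
  Latitude: degrees = first 2 digits = 0, minutes = 9.33896; 0 + 9.33896/60 = 0.1556493
  N ⇒ keep positive
  Longitude: split at 3 digits → 054° and 51.11377′; 54 + 51.11377/60 = 54.8518962
  W → negative

1. -52.542757, -179.656717
2. -4.123837, 124.582317
3. 0.155649, -54.851896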